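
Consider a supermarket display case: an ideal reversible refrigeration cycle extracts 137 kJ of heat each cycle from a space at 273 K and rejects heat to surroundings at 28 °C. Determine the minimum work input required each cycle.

W_in ≈ 14.1 kJ

T_H = 28 °C → 28 + 273.15 = 301.15 K.
Carnot COP: COP_R = T_C/(T_H − T_C) = 273.00/28.15 = 9.6980.
W = Q_C/COP_R = 137/9.6980 = 14.1 kJ.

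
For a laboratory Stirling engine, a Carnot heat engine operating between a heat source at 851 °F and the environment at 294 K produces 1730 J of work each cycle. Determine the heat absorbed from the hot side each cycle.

T_H = 851 °F → (851 − 32) × 5/9 = 455.00 °C = 728.15 K.
The Carnot efficiency is η = 1 − T_C/T_H = 1 − 294.00/728.15 = 0.5962.
Q_H = W/η = 1730/0.5962 = 2900 J.

Q_H ≈ 2900 J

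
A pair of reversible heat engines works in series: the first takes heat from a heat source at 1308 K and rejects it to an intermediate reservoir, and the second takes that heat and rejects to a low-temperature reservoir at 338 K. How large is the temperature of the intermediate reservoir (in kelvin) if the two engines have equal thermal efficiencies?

T_m ≈ 665 K

Equal efficiencies require 1 − T_m/T_H = 1 − T_C/T_m, i.e. T_m/T_H = T_C/T_m, so T_m = √(T_H·T_C) = √(1308.00 × 338.00) = 665 K.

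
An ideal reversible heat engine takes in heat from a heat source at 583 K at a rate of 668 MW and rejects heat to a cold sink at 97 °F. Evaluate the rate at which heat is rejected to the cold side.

T_C = 97 °F → (97 − 32) × 5/9 = 36.11 °C = 309.26 K.
η_rev = 1 − T_C/T_H = 1 − 309.26/583.00 = 0.4695.
For a reversible cycle Q_C/Q_H = T_C/T_H, so Q_C = 668 × 309.26/583.00 = 354 MW.

Q̇_C ≈ 354 MW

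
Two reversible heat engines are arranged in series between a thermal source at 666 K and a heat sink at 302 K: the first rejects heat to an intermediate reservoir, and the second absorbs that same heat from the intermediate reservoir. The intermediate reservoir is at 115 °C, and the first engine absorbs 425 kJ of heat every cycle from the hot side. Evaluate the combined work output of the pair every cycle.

W_total ≈ 232.3 kJ

Two reversible stages in series are equivalent to a single Carnot engine between T_H and T_C, so η_total = 1 − T_C/T_H = 1 − 302.00/666.00 = 0.5465.
W_total = η_total · Q_H = 0.5465 × 425 = 232.3 kJ.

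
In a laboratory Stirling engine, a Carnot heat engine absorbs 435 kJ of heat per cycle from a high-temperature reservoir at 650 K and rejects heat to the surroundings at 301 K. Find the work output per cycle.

W ≈ 234 kJ

The Carnot efficiency is η = 1 − T_C/T_H = 1 − 301.00/650.00 = 0.5369.
W = η·Q_H = 0.5369 × 435 = 234 kJ.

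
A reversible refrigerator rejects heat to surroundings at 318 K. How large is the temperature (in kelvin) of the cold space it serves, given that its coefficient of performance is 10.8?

T_C ≈ 291.1 K

COP_R = T_C/(T_H − T_C) ⇒ T_C = T_H·COP_R/(1 + COP_R) = 318.00 × 10.8/(1 + 10.8) = 291.1 K.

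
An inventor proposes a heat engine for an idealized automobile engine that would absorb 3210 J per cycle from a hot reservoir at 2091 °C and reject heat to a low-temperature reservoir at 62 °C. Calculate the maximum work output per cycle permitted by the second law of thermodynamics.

W_max ≈ 2750 J

T_H = 2091 °C → 2091 + 273.15 = 2364.15 K.
T_C = 62 °C → 62 + 273.15 = 335.15 K.
By the Carnot theorem, η_max = 1 − T_C/T_H = 1 − 335.15/2364.15 = 0.8582.
W_max = η_max · Q_H = 0.8582 × 3210 = 2750 J.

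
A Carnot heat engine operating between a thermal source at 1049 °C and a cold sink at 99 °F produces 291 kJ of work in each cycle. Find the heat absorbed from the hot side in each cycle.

T_H = 1049 °C → 1049 + 273.15 = 1322.15 K.
T_C = 99 °F → (99 − 32) × 5/9 = 37.22 °C = 310.37 K.
For a reversible engine, η = 1 − T_C/T_H = 1 − 310.37/1322.15 = 0.7653.
Q_H = W/η = 291/0.7653 = 380 kJ.

Q_H ≈ 380 kJ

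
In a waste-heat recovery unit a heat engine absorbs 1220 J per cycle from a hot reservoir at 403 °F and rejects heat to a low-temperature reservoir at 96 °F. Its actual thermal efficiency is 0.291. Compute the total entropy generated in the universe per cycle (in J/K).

T_H = 403 °F → (403 − 32) × 5/9 = 206.11 °C = 479.26 K.
T_C = 96 °F → (96 − 32) × 5/9 = 35.56 °C = 308.71 K.
W = η·Q_H = 0.291 × 1220 = 355.0 J, so Q_C = Q_H − W = 865.0 J.
Entropy balance on the reservoirs: −Q_H/T_H = -2.546 J/K, +Q_C/T_C = 2.802 J/K.
ΔS_univ = −Q_H/T_H + Q_C/T_C = 0.256 J/K (> 0, since η = 0.291 < η_Carnot = 0.356).

ΔS_univ ≈ 0.256 J/K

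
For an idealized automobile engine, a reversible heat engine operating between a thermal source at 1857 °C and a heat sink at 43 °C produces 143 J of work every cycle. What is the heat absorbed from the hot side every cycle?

Q_H ≈ 168 J

T_H = 1857 °C → 1857 + 273.15 = 2130.15 K.
T_C = 43 °C → 43 + 273.15 = 316.15 K.
η_rev = 1 − T_C/T_H = 1 − 316.15/2130.15 = 0.8516.
Q_H = W/η = 143/0.8516 = 168 J.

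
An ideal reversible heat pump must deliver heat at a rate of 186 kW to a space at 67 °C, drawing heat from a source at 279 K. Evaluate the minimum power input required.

Ẇ_in ≈ 33.4 kW

T_H = 67 °C → 67 + 273.15 = 340.15 K.
The Carnot heat-pump COP is COP_HP = T_H/(T_H − T_C) = 340.15/61.15 = 5.5626.
W = Q_H/COP_HP = 186/5.5626 = 33.4 kW.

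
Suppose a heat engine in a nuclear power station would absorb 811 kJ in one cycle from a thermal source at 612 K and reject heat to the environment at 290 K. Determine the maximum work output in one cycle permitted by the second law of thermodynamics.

W_max ≈ 426.7 kJ

By the Carnot theorem, η_max = 1 − T_C/T_H = 1 − 290.00/612.00 = 0.5261.
W_max = η_max · Q_H = 0.5261 × 811 = 426.7 kJ.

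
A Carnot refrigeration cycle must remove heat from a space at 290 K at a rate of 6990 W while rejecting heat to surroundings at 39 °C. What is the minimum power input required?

T_H = 39 °C → 39 + 273.15 = 312.15 K.
For a reversible refrigerator, COP_R = T_C/(T_H − T_C) = 290.00/22.15 = 13.0926.
W = Q_C/COP_R = 6990/13.0926 = 534 W.

Ẇ_in ≈ 534 W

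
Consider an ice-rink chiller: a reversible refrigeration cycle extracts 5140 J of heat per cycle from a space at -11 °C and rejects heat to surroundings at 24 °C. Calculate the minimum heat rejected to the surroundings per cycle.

Q_H ≈ 5830 J

T_H = 24 °C → 24 + 273.15 = 297.15 K.
T_C = -11 °C → -11 + 273.15 = 262.15 K.
For a reversible cycle Q_H/Q_C = T_H/T_C, so Q_H = Q_C·T_H/T_C = 5140 × 297.15/262.15 = 5830 J.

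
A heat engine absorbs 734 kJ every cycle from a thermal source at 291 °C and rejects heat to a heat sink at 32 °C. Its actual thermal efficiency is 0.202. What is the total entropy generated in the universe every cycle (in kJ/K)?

ΔS_univ ≈ 0.618 kJ/K

T_H = 291 °C → 291 + 273.15 = 564.15 K.
T_C = 32 °C → 32 + 273.15 = 305.15 K.
W = η·Q_H = 0.202 × 734 = 148.3 kJ, so Q_C = Q_H − W = 585.7 kJ.
Entropy balance on the reservoirs: −Q_H/T_H = -1.301 kJ/K, +Q_C/T_C = 1.919 kJ/K.
ΔS_univ = −Q_H/T_H + Q_C/T_C = 0.618 kJ/K (> 0, since η = 0.202 < η_Carnot = 0.459).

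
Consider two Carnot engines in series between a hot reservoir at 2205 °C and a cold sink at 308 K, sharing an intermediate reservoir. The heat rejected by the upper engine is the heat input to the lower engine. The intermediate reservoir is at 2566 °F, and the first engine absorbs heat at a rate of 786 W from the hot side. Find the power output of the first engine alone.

Ẇ₁ ≈ 252.9 W

T_H = 2205 °C → 2205 + 273.15 = 2478.15 K.
T_m = 2566 °F → (2566 − 32) × 5/9 = 1407.78 °C = 1680.93 K.
First-stage efficiency η₁ = 1 − T_m/T_H = 1 − 1680.93/2478.15 = 0.3217.
W₁ = η₁·Q_H = 0.3217 × 786 = 252.9 W.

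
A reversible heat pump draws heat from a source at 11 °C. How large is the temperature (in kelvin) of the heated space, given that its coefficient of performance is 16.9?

T_C = 11 °C → 11 + 273.15 = 284.15 K.
COP_HP = T_H/(T_H − T_C) ⇒ T_H = T_C·COP_HP/(COP_HP − 1) = 284.15 × 16.9/(16.9 − 1) = 302.0 K.

T_H ≈ 302.0 K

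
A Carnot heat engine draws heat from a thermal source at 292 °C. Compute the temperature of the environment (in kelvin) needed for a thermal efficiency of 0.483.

T_C ≈ 292.2 K

T_H = 292 °C → 292 + 273.15 = 565.15 K.
From η = 1 − T_C/T_H, T_C = T_H·(1 − η) = 565.15 × (1 − 0.483) = 292.2 K.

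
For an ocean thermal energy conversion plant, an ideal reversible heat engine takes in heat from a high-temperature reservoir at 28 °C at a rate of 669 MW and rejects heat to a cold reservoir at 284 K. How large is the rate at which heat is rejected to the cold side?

Q̇_C ≈ 631 MW

T_H = 28 °C → 28 + 273.15 = 301.15 K.
For a reversible engine, η = 1 − T_C/T_H = 1 − 284.00/301.15 = 0.0569.
For a reversible cycle Q_C/Q_H = T_C/T_H, so Q_C = 669 × 284.00/301.15 = 631 MW.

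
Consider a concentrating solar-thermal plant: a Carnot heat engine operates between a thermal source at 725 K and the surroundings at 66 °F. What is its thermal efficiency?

η ≈ 0.597

T_C = 66 °F → (66 − 32) × 5/9 = 18.89 °C = 292.04 K.
For a reversible engine, η = 1 − T_C/T_H = 1 − 292.04/725.00 = 0.597.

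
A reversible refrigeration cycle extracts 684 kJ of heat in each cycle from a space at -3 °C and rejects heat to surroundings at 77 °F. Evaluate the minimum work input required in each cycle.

W_in ≈ 70.89 kJ

T_H = 77 °F → (77 − 32) × 5/9 = 25.00 °C = 298.15 K.
T_C = -3 °C → -3 + 273.15 = 270.15 K.
The reversible coefficient of performance is COP_R = T_C/(T_H − T_C) = 270.15/28.00 = 9.6482.
W = Q_C/COP_R = 684/9.6482 = 70.89 kJ.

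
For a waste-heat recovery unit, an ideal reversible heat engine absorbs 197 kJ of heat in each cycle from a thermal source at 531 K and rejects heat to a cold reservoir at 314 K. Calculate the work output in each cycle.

W ≈ 80.51 kJ

The Carnot efficiency is η = 1 − T_C/T_H = 1 − 314.00/531.00 = 0.4087.
W = η·Q_H = 0.4087 × 197 = 80.51 kJ.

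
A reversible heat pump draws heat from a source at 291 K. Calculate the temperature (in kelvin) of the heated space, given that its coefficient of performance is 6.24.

COP_HP = T_H/(T_H − T_C) ⇒ T_H = T_C·COP_HP/(COP_HP − 1) = 291.00 × 6.24/(6.24 − 1) = 346.5 K.

T_H ≈ 346.5 K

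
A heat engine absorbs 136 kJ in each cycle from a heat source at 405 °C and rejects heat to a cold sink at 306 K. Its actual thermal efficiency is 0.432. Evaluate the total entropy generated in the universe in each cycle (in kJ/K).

T_H = 405 °C → 405 + 273.15 = 678.15 K.
W = η·Q_H = 0.432 × 136 = 58.75 kJ, so Q_C = Q_H − W = 77.25 kJ.
The hot reservoir loses entropy Q_H/T_H = 136/678.15 = 0.2005 kJ/K; the cold reservoir gains Q_C/T_C = 77.25/306.00 = 0.2524 kJ/K.
ΔS_univ = −Q_H/T_H + Q_C/T_C = 0.05190 kJ/K (> 0, since η = 0.432 < η_Carnot = 0.549).

ΔS_univ ≈ 0.05190 kJ/K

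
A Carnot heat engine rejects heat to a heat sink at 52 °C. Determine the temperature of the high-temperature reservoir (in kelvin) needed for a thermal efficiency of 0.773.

T_H ≈ 1430 K

T_C = 52 °C → 52 + 273.15 = 325.15 K.
From η = 1 − T_C/T_H, solving for T_H gives T_H = T_C/(1 − η) = 325.15/(1 − 0.773) = 1430 K.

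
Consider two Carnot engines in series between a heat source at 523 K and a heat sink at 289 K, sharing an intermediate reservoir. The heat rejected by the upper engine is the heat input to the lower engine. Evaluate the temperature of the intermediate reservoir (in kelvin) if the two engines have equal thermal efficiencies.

Equal efficiencies require 1 − T_m/T_H = 1 − T_C/T_m, i.e. T_m/T_H = T_C/T_m, so T_m = √(T_H·T_C) = √(523.00 × 289.00) = 389 K.

T_m ≈ 389 K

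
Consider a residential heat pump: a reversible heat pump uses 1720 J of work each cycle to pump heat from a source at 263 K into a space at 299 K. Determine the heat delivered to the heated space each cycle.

For a reversible heat pump, COP_HP = T_H/(T_H − T_C) = 299.00/36.00 = 8.3056.
Q_H = COP_HP · W = 8.3056 × 1720 = 14300 J.

Q_H ≈ 14300 J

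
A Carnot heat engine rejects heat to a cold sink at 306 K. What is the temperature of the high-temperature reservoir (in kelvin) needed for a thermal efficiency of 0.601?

T_H ≈ 766.9 K

From η = 1 − T_C/T_H, solving for T_H gives T_H = T_C/(1 − η) = 306.00/(1 − 0.601) = 766.9 K.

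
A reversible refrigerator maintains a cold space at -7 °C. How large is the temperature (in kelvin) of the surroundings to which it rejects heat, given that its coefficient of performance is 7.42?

T_H ≈ 302.0 K

T_C = -7 °C → -7 + 273.15 = 266.15 K.
COP_R = T_C/(T_H − T_C) ⇒ T_H = T_C·(1 + 1/COP_R) = 266.15 × (1 + 1/7.42) = 302.0 K.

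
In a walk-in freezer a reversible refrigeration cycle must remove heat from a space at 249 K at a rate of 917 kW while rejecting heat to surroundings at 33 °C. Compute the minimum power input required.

T_H = 33 °C → 33 + 273.15 = 306.15 K.
COP_R = T_C/(T_H − T_C) = 249.00/57.15 = 4.3570.
W = Q_C/COP_R = 917/4.3570 = 210.5 kW.

Ẇ_in ≈ 210.5 kW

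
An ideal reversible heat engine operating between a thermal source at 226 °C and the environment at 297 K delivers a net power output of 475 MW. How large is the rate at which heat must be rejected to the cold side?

T_H = 226 °C → 226 + 273.15 = 499.15 K.
For a reversible engine, η = 1 − T_C/T_H = 1 − 297.00/499.15 = 0.4050.
Since Q_C/Q_H = T_C/T_H and Q_H = W/η, Q_C = W·T_C/(T_H − T_C) = 475 × 297.00/202.15 = 697.9 MW.

Q̇_C ≈ 697.9 MW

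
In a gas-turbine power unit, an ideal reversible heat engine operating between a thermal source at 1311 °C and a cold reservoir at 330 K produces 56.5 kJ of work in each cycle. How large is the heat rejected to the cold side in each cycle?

T_H = 1311 °C → 1311 + 273.15 = 1584.15 K.
For a reversible engine, η = 1 − T_C/T_H = 1 − 330.00/1584.15 = 0.7917.
Since Q_C/Q_H = T_C/T_H and Q_H = W/η, Q_C = W·T_C/(T_H − T_C) = 56.5 × 330.00/1254.15 = 14.87 kJ.

Q_C ≈ 14.87 kJ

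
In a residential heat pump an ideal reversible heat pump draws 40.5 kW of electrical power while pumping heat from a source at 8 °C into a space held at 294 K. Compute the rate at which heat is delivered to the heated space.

T_C = 8 °C → 8 + 273.15 = 281.15 K.
For a reversible heat pump, COP_HP = T_H/(T_H − T_C) = 294.00/12.85 = 22.8794.
Q_H = COP_HP · W = 22.8794 × 40.5 = 927 kW.

Q̇_H ≈ 927 kW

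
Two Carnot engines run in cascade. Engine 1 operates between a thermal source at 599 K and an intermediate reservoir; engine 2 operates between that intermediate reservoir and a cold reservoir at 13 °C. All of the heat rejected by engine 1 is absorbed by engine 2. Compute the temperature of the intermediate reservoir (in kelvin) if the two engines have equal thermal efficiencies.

T_m ≈ 414 K

T_C = 13 °C → 13 + 273.15 = 286.15 K.
Equal efficiencies require 1 − T_m/T_H = 1 − T_C/T_m, i.e. T_m/T_H = T_C/T_m, so T_m = √(T_H·T_C) = √(599.00 × 286.15) = 414 K.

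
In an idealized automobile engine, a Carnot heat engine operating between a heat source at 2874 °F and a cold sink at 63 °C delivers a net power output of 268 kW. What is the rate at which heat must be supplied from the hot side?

T_H = 2874 °F → (2874 − 32) × 5/9 = 1578.89 °C = 1852.04 K.
T_C = 63 °C → 63 + 273.15 = 336.15 K.
Carnot efficiency: η = 1 − T_C/T_H = 1 − 336.15/1852.04 = 0.8185.
Q_H = W/η = 268/0.8185 = 327 kW.

Q̇_H ≈ 327 kW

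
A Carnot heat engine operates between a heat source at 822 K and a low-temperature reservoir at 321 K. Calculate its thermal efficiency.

Carnot efficiency: η = 1 − T_C/T_H = 1 − 321.00/822.00 = 0.6095.

η ≈ 0.6095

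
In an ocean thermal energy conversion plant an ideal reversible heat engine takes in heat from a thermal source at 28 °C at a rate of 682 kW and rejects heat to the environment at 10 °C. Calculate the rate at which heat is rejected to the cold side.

Q̇_C ≈ 641 kW

T_H = 28 °C → 28 + 273.15 = 301.15 K.
T_C = 10 °C → 10 + 273.15 = 283.15 K.
The Carnot efficiency is η = 1 − T_C/T_H = 1 − 283.15/301.15 = 0.0598.
For a reversible cycle Q_C/Q_H = T_C/T_H, so Q_C = 682 × 283.15/301.15 = 641 kW.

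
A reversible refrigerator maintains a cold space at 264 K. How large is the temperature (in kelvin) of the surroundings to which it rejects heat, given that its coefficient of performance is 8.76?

T_H ≈ 294 K

COP_R = T_C/(T_H − T_C) ⇒ T_H = T_C·(1 + 1/COP_R) = 264.00 × (1 + 1/8.76) = 294 K.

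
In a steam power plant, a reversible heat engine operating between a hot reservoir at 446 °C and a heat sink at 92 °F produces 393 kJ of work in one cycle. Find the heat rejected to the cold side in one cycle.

Q_C ≈ 291.9 kJ

T_H = 446 °C → 446 + 273.15 = 719.15 K.
T_C = 92 °F → (92 − 32) × 5/9 = 33.33 °C = 306.48 K.
The Carnot efficiency is η = 1 − T_C/T_H = 1 − 306.48/719.15 = 0.5738.
Since Q_C/Q_H = T_C/T_H and Q_H = W/η, Q_C = W·T_C/(T_H − T_C) = 393 × 306.48/412.67 = 291.9 kJ.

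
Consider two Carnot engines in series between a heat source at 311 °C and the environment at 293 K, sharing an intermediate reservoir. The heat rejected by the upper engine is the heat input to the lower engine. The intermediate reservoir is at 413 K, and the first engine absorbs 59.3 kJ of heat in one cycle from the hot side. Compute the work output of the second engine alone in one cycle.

W₂ ≈ 12.2 kJ

T_H = 311 °C → 311 + 273.15 = 584.15 K.
Heat entering the second stage: Q_m = Q_H·(T_m/T_H) = 59.3 × 413.00/584.15 = 41.9 kJ.
Second-stage efficiency η₂ = 1 − T_C/T_m = 1 − 293.00/413.00 = 0.2906, so W₂ = η₂·Q_m = 12.2 kJ.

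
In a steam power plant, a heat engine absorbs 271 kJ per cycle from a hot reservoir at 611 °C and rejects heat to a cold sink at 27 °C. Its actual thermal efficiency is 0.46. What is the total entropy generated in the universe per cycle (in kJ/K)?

T_H = 611 °C → 611 + 273.15 = 884.15 K.
T_C = 27 °C → 27 + 273.15 = 300.15 K.
W = η·Q_H = 0.46 × 271 = 124.7 kJ, so Q_C = Q_H − W = 146.3 kJ.
The hot reservoir loses entropy Q_H/T_H = 271/884.15 = 0.3065 kJ/K; the cold reservoir gains Q_C/T_C = 146.3/300.15 = 0.4876 kJ/K.
ΔS_univ = −Q_H/T_H + Q_C/T_C = 0.181 kJ/K (> 0, since η = 0.46 < η_Carnot = 0.661).

ΔS_univ ≈ 0.181 kJ/K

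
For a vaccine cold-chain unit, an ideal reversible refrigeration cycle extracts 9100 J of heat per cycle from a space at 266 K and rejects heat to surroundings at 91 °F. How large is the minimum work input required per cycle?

T_H = 91 °F → (91 − 32) × 5/9 = 32.78 °C = 305.93 K.
COP_R = T_C/(T_H − T_C) = 266.00/39.93 = 6.6620.
W = Q_C/COP_R = 9100/6.6620 = 1366 J.

W_in ≈ 1366 J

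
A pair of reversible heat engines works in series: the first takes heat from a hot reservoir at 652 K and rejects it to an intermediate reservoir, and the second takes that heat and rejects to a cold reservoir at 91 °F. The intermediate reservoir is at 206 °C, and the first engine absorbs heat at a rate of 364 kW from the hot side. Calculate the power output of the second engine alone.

T_C = 91 °F → (91 − 32) × 5/9 = 32.78 °C = 305.93 K.
T_m = 206 °C → 206 + 273.15 = 479.15 K.
Heat entering the second stage: Q_m = Q_H·(T_m/T_H) = 364 × 479.15/652.00 = 267.5 kW.
Second-stage efficiency η₂ = 1 − T_C/T_m = 1 − 305.93/479.15 = 0.3615, so W₂ = η₂·Q_m = 96.71 kW.

Ẇ₂ ≈ 96.71 kW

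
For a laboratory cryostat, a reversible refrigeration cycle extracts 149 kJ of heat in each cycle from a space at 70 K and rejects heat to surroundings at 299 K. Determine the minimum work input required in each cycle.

The reversible coefficient of performance is COP_R = T_C/(T_H − T_C) = 70.00/229.00 = 0.3057.
W = Q_C/COP_R = 149/0.3057 = 487 kJ.

W_in ≈ 487 kJ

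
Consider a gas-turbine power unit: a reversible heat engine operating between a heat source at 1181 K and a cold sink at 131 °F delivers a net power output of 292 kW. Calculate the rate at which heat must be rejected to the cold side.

T_C = 131 °F → (131 − 32) × 5/9 = 55.00 °C = 328.15 K.
η_rev = 1 − T_C/T_H = 1 − 328.15/1181.00 = 0.7221.
Since Q_C/Q_H = T_C/T_H and Q_H = W/η, Q_C = W·T_C/(T_H − T_C) = 292 × 328.15/852.85 = 112 kW.

Q̇_C ≈ 112 kW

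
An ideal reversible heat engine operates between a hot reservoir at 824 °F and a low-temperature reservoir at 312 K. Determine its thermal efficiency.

T_H = 824 °F → (824 − 32) × 5/9 = 440.00 °C = 713.15 K.
Carnot efficiency: η = 1 − T_C/T_H = 1 − 312.00/713.15 = 0.563.

η ≈ 0.563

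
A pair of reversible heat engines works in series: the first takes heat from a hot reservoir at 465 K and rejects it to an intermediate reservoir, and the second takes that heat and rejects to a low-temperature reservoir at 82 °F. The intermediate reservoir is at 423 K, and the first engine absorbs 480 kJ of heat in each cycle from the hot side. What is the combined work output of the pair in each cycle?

T_C = 82 °F → (82 − 32) × 5/9 = 27.78 °C = 300.93 K.
Two reversible stages in series are equivalent to a single Carnot engine between T_H and T_C, so η_total = 1 − T_C/T_H = 1 − 300.93/465.00 = 0.3528.
W_total = η_total · Q_H = 0.3528 × 480 = 169.4 kJ.

W_total ≈ 169.4 kJ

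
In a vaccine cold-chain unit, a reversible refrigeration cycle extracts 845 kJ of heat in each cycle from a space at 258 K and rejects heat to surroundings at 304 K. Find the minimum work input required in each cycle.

W_in ≈ 151 kJ

The reversible coefficient of performance is COP_R = T_C/(T_H − T_C) = 258.00/46.00 = 5.6087.
W = Q_C/COP_R = 845/5.6087 = 151 kJ.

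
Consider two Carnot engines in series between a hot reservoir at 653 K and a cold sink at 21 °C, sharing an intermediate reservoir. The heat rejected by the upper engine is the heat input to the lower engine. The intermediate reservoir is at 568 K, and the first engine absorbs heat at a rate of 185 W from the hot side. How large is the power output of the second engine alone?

Ẇ₂ ≈ 77.58 W

T_C = 21 °C → 21 + 273.15 = 294.15 K.
Heat entering the second stage: Q_m = Q_H·(T_m/T_H) = 185 × 568.00/653.00 = 160.9 W.
Second-stage efficiency η₂ = 1 − T_C/T_m = 1 − 294.15/568.00 = 0.4821, so W₂ = η₂·Q_m = 77.58 W.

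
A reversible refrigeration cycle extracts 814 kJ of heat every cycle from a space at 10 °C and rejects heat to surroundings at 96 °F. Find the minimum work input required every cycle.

T_H = 96 °F → (96 − 32) × 5/9 = 35.56 °C = 308.71 K.
T_C = 10 °C → 10 + 273.15 = 283.15 K.
The reversible coefficient of performance is COP_R = T_C/(T_H − T_C) = 283.15/25.56 = 11.0798.
W = Q_C/COP_R = 814/11.0798 = 73.47 kJ.

W_in ≈ 73.47 kJ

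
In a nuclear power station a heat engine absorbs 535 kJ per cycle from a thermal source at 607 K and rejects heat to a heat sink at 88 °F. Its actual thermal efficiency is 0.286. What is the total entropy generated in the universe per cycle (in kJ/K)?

ΔS_univ ≈ 0.3741 kJ/K

T_C = 88 °F → (88 − 32) × 5/9 = 31.11 °C = 304.26 K.
W = η·Q_H = 0.286 × 535 = 153.0 kJ, so Q_C = Q_H − W = 382.0 kJ.
The hot reservoir loses entropy Q_H/T_H = 535/607.00 = 0.8814 kJ/K; the cold reservoir gains Q_C/T_C = 382.0/304.26 = 1.255 kJ/K.
ΔS_univ = −Q_H/T_H + Q_C/T_C = 0.3741 kJ/K (> 0, since η = 0.286 < η_Carnot = 0.499).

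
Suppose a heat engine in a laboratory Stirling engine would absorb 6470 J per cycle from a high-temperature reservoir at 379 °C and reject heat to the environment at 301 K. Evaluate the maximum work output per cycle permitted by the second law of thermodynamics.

W_max ≈ 3480 J

T_H = 379 °C → 379 + 273.15 = 652.15 K.
By the Carnot theorem, η_max = 1 − T_C/T_H = 1 − 301.00/652.15 = 0.5384.
W_max = η_max · Q_H = 0.5384 × 6470 = 3480 J.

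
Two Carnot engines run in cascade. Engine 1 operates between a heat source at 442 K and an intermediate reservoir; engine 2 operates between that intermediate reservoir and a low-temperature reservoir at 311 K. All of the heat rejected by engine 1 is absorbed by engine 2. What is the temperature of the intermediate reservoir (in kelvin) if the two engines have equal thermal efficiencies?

T_m ≈ 371 K

Equal efficiencies require 1 − T_m/T_H = 1 − T_C/T_m, i.e. T_m/T_H = T_C/T_m, so T_m = √(T_H·T_C) = √(442.00 × 311.00) = 371 K.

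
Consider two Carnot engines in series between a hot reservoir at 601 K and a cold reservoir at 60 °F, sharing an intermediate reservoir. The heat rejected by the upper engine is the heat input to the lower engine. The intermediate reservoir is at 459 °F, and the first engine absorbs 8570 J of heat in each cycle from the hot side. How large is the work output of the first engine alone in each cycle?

W₁ ≈ 1292 J

T_C = 60 °F → (60 − 32) × 5/9 = 15.56 °C = 288.71 K.
T_m = 459 °F → (459 − 32) × 5/9 = 237.22 °C = 510.37 K.
First-stage efficiency η₁ = 1 − T_m/T_H = 1 − 510.37/601.00 = 0.1508.
W₁ = η₁·Q_H = 0.1508 × 8570 = 1292 J.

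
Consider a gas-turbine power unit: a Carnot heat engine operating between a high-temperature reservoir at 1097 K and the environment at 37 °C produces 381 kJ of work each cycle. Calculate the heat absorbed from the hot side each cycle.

T_C = 37 °C → 37 + 273.15 = 310.15 K.
The Carnot efficiency is η = 1 − T_C/T_H = 1 − 310.15/1097.00 = 0.7173.
Q_H = W/η = 381/0.7173 = 531 kJ.

Q_H ≈ 531 kJ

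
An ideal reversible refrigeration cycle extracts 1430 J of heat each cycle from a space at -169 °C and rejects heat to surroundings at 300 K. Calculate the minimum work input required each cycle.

W_in ≈ 2690 J

T_C = -169 °C → -169 + 273.15 = 104.15 K.
For a reversible refrigerator, COP_R = T_C/(T_H − T_C) = 104.15/195.85 = 0.5318.
W = Q_C/COP_R = 1430/0.5318 = 2690 J.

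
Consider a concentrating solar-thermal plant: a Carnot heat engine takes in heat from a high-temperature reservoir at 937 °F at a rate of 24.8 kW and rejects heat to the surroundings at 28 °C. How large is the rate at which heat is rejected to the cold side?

T_H = 937 °F → (937 − 32) × 5/9 = 502.78 °C = 775.93 K.
T_C = 28 °C → 28 + 273.15 = 301.15 K.
η_rev = 1 − T_C/T_H = 1 − 301.15/775.93 = 0.6119.
For a reversible cycle Q_C/Q_H = T_C/T_H, so Q_C = 24.8 × 301.15/775.93 = 9.63 kW.

Q̇_C ≈ 9.63 kW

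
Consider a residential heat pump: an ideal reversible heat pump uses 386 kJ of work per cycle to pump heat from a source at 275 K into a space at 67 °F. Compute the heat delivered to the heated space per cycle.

T_H = 67 °F → (67 − 32) × 5/9 = 19.44 °C = 292.59 K.
Reversible heating COP: COP_HP = T_H/(T_H − T_C) = 292.59/17.59 = 16.6299.
Q_H = COP_HP · W = 16.6299 × 386 = 6420 kJ.

Q_H ≈ 6420 kJ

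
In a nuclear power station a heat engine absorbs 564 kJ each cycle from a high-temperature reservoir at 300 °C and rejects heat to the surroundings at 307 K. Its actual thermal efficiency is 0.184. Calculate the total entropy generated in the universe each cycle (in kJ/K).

ΔS_univ ≈ 0.515 kJ/K

T_H = 300 °C → 300 + 273.15 = 573.15 K.
W = η·Q_H = 0.184 × 564 = 103.8 kJ, so Q_C = Q_H − W = 460.2 kJ.
Entropy balance on the reservoirs: −Q_H/T_H = -0.9840 kJ/K, +Q_C/T_C = 1.499 kJ/K.
ΔS_univ = −Q_H/T_H + Q_C/T_C = 0.515 kJ/K (> 0, since η = 0.184 < η_Carnot = 0.464).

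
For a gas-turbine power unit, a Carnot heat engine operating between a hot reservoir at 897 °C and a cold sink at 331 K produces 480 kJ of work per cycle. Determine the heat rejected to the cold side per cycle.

Q_C ≈ 189.3 kJ

T_H = 897 °C → 897 + 273.15 = 1170.15 K.
Carnot efficiency: η = 1 − T_C/T_H = 1 − 331.00/1170.15 = 0.7171.
Since Q_C/Q_H = T_C/T_H and Q_H = W/η, Q_C = W·T_C/(T_H − T_C) = 480 × 331.00/839.15 = 189.3 kJ.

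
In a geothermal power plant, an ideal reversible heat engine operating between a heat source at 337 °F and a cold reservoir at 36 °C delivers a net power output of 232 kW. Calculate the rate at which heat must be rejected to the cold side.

Q̇_C ≈ 537 kW

T_H = 337 °F → (337 − 32) × 5/9 = 169.44 °C = 442.59 K.
T_C = 36 °C → 36 + 273.15 = 309.15 K.
η_rev = 1 − T_C/T_H = 1 − 309.15/442.59 = 0.3015.
Since Q_C/Q_H = T_C/T_H and Q_H = W/η, Q_C = W·T_C/(T_H − T_C) = 232 × 309.15/133.44 = 537 kW.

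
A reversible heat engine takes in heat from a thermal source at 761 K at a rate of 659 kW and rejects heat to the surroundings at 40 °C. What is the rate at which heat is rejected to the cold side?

T_C = 40 °C → 40 + 273.15 = 313.15 K.
η_rev = 1 − T_C/T_H = 1 − 313.15/761.00 = 0.5885.
For a reversible cycle Q_C/Q_H = T_C/T_H, so Q_C = 659 × 313.15/761.00 = 271.2 kW.

Q̇_C ≈ 271.2 kW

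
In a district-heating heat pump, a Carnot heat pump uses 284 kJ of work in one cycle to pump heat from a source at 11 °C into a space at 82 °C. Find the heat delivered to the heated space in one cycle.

T_H = 82 °C → 82 + 273.15 = 355.15 K.
T_C = 11 °C → 11 + 273.15 = 284.15 K.
COP_HP = T_H/(T_H − T_C) = 355.15/71.00 = 5.0021.
Q_H = COP_HP · W = 5.0021 × 284 = 1420 kJ.

Q_H ≈ 1420 kJ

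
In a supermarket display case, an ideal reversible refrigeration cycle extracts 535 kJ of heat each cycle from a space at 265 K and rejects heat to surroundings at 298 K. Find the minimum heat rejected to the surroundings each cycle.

Q_H ≈ 602 kJ

For a reversible cycle Q_H/Q_C = T_H/T_C, so Q_H = Q_C·T_H/T_C = 535 × 298.00/265.00 = 602 kJ.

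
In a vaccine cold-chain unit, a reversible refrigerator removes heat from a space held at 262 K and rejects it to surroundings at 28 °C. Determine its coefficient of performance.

T_H = 28 °C → 28 + 273.15 = 301.15 K.
COP_R = T_C/(T_H − T_C) = 262.00/(301.15 − 262.00) = 6.69.

COP_R ≈ 6.69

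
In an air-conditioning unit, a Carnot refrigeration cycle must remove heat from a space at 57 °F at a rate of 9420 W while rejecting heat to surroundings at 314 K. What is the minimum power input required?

T_C = 57 °F → (57 − 32) × 5/9 = 13.89 °C = 287.04 K.
COP_R = T_C/(T_H − T_C) = 287.04/26.96 = 10.6464.
W = Q_C/COP_R = 9420/10.6464 = 884.8 W.

Ẇ_in ≈ 884.8 W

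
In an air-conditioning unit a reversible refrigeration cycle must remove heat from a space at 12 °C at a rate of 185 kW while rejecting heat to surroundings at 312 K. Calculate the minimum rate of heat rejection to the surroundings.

T_C = 12 °C → 12 + 273.15 = 285.15 K.
For a reversible cycle Q_H/Q_C = T_H/T_C, so Q_H = Q_C·T_H/T_C = 185 × 312.00/285.15 = 202 kW.

Q̇_H ≈ 202 kW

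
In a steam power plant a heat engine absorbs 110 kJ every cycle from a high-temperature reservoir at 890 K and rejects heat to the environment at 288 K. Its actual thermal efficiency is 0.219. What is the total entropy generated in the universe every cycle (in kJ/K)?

W = η·Q_H = 0.219 × 110 = 24.09 kJ, so Q_C = Q_H − W = 85.91 kJ.
The hot reservoir loses entropy Q_H/T_H = 110/890.00 = 0.1236 kJ/K; the cold reservoir gains Q_C/T_C = 85.91/288.00 = 0.2983 kJ/K.
ΔS_univ = −Q_H/T_H + Q_C/T_C = 0.175 kJ/K (> 0, since η = 0.219 < η_Carnot = 0.676).

ΔS_univ ≈ 0.175 kJ/K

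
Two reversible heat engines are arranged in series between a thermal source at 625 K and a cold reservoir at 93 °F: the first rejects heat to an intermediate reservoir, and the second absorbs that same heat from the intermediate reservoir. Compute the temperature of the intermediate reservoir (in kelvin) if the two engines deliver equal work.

T_m ≈ 466 K

T_C = 93 °F → (93 − 32) × 5/9 = 33.89 °C = 307.04 K.
For reversible stages Q_m = Q_H·(T_m/T_H). Setting W₁ = Q_H(1 − T_m/T_H) equal to W₂ = Q_m(1 − T_C/T_m) = Q_H·(T_m − T_C)/T_H gives T_H − T_m = T_m − T_C, so T_m = (T_H + T_C)/2 = (625.00 + 307.04)/2 = 466 K.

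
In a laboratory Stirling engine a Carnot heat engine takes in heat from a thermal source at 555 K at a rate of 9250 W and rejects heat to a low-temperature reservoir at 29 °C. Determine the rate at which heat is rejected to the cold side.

Q̇_C ≈ 5040 W

T_C = 29 °C → 29 + 273.15 = 302.15 K.
For a reversible engine, η = 1 − T_C/T_H = 1 − 302.15/555.00 = 0.4556.
For a reversible cycle Q_C/Q_H = T_C/T_H, so Q_C = 9250 × 302.15/555.00 = 5040 W.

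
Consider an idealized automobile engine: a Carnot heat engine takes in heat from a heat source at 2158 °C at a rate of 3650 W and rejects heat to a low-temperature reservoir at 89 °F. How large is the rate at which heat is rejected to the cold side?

T_H = 2158 °C → 2158 + 273.15 = 2431.15 K.
T_C = 89 °F → (89 − 32) × 5/9 = 31.67 °C = 304.82 K.
The Carnot efficiency is η = 1 − T_C/T_H = 1 − 304.82/2431.15 = 0.8746.
For a reversible cycle Q_C/Q_H = T_C/T_H, so Q_C = 3650 × 304.82/2431.15 = 457.6 W.

Q̇_C ≈ 457.6 W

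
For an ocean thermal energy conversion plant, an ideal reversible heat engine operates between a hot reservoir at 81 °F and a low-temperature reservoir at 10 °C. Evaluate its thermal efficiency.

T_H = 81 °F → (81 − 32) × 5/9 = 27.22 °C = 300.37 K.
T_C = 10 °C → 10 + 273.15 = 283.15 K.
The Carnot efficiency is η = 1 − T_C/T_H = 1 − 283.15/300.37 = 0.0573.

η ≈ 0.0573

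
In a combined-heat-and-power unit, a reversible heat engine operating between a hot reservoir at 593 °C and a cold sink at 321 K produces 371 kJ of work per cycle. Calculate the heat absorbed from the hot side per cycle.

Q_H ≈ 589.5 kJ

T_H = 593 °C → 593 + 273.15 = 866.15 K.
Since the cycle is reversible, η = 1 − T_C/T_H = 1 − 321.00/866.15 = 0.6294.
Q_H = W/η = 371/0.6294 = 589.5 kJ.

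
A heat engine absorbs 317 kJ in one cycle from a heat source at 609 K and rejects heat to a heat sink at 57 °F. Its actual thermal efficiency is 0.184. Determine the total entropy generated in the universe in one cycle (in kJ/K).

T_C = 57 °F → (57 − 32) × 5/9 = 13.89 °C = 287.04 K.
W = η·Q_H = 0.184 × 317 = 58.33 kJ, so Q_C = Q_H − W = 258.7 kJ.
Reservoir entropy changes: ΔS_H = −Q_H/T_H = −317/609.00 = -0.5205 kJ/K and ΔS_C = +Q_C/T_C = 258.7/287.04 = 0.9012 kJ/K.
ΔS_univ = −Q_H/T_H + Q_C/T_C = 0.3806 kJ/K (> 0, since η = 0.184 < η_Carnot = 0.529).

ΔS_univ ≈ 0.3806 kJ/K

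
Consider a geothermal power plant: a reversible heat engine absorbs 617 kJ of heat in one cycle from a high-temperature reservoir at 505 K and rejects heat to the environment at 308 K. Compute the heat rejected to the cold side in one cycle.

Q_C ≈ 376 kJ

η_rev = 1 − T_C/T_H = 1 − 308.00/505.00 = 0.3901.
For a reversible cycle Q_C/Q_H = T_C/T_H, so Q_C = 617 × 308.00/505.00 = 376 kJ.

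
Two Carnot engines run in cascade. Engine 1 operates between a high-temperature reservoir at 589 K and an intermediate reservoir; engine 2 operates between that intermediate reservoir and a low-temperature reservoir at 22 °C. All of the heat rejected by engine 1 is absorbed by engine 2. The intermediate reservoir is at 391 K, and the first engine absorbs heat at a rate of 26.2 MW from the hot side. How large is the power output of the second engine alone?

T_C = 22 °C → 22 + 273.15 = 295.15 K.
Heat entering the second stage: Q_m = Q_H·(T_m/T_H) = 26.2 × 391.00/589.00 = 17.39 MW.
Second-stage efficiency η₂ = 1 − T_C/T_m = 1 − 295.15/391.00 = 0.2451, so W₂ = η₂·Q_m = 4.264 MW.

Ẇ₂ ≈ 4.264 MW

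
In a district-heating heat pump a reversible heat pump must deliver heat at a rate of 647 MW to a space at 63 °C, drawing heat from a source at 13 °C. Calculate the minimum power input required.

Ẇ_in ≈ 96.2 MW

T_H = 63 °C → 63 + 273.15 = 336.15 K.
T_C = 13 °C → 13 + 273.15 = 286.15 K.
COP_HP = T_H/(T_H − T_C) = 336.15/50.00 = 6.7230.
W = Q_H/COP_HP = 647/6.7230 = 96.2 MW.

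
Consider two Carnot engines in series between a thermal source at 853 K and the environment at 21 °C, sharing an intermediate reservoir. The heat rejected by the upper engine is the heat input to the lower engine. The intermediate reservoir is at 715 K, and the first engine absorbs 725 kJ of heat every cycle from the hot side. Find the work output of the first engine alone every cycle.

T_C = 21 °C → 21 + 273.15 = 294.15 K.
First-stage efficiency η₁ = 1 − T_m/T_H = 1 − 715.00/853.00 = 0.1618.
W₁ = η₁·Q_H = 0.1618 × 725 = 117 kJ.

W₁ ≈ 117 kJ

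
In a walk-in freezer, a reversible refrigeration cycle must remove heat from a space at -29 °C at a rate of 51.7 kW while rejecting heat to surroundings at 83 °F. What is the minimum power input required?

T_H = 83 °F → (83 − 32) × 5/9 = 28.33 °C = 301.48 K.
T_C = -29 °C → -29 + 273.15 = 244.15 K.
The reversible coefficient of performance is COP_R = T_C/(T_H − T_C) = 244.15/57.33 = 4.2584.
W = Q_C/COP_R = 51.7/4.2584 = 12.1 kW.

Ẇ_in ≈ 12.1 kW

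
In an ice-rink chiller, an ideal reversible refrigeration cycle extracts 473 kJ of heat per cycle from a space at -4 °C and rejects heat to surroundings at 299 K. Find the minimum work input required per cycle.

W_in ≈ 52.46 kJ

T_C = -4 °C → -4 + 273.15 = 269.15 K.
Carnot COP: COP_R = T_C/(T_H − T_C) = 269.15/29.85 = 9.0168.
W = Q_C/COP_R = 473/9.0168 = 52.46 kJ.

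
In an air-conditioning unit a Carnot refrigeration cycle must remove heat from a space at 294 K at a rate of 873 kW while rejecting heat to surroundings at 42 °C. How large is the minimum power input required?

Ẇ_in ≈ 62.80 kW

T_H = 42 °C → 42 + 273.15 = 315.15 K.
Carnot COP: COP_R = T_C/(T_H − T_C) = 294.00/21.15 = 13.9007.
W = Q_C/COP_R = 873/13.9007 = 62.80 kW.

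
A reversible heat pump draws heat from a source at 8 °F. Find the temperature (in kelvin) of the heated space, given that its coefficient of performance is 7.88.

T_C = 8 °F → (8 − 32) × 5/9 = -13.33 °C = 259.82 K.
COP_HP = T_H/(T_H − T_C) ⇒ T_H = T_C·COP_HP/(COP_HP − 1) = 259.82 × 7.88/(7.88 − 1) = 297.6 K.

T_H ≈ 297.6 K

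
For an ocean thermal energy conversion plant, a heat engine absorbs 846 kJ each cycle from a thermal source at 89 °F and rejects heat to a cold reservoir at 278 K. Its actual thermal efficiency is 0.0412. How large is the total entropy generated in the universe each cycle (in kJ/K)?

ΔS_univ ≈ 0.142 kJ/K

T_H = 89 °F → (89 − 32) × 5/9 = 31.67 °C = 304.82 K.
W = η·Q_H = 0.0412 × 846 = 34.86 kJ, so Q_C = Q_H − W = 811.1 kJ.
Entropy balance on the reservoirs: −Q_H/T_H = -2.775 kJ/K, +Q_C/T_C = 2.918 kJ/K.
ΔS_univ = −Q_H/T_H + Q_C/T_C = 0.142 kJ/K (> 0, since η = 0.0412 < η_Carnot = 0.088).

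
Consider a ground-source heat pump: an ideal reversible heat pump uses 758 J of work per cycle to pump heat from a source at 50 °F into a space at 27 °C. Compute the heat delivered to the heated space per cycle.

T_H = 27 °C → 27 + 273.15 = 300.15 K.
T_C = 50 °F → (50 − 32) × 5/9 = 10.00 °C = 283.15 K.
For a reversible heat pump, COP_HP = T_H/(T_H − T_C) = 300.15/17.00 = 17.6559.
Q_H = COP_HP · W = 17.6559 × 758 = 13380 J.

Q_H ≈ 13380 J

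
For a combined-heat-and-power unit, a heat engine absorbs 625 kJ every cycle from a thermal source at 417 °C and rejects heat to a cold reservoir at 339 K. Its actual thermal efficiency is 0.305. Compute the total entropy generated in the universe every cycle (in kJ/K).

T_H = 417 °C → 417 + 273.15 = 690.15 K.
W = η·Q_H = 0.305 × 625 = 190.6 kJ, so Q_C = Q_H − W = 434.4 kJ.
Entropy balance on the reservoirs: −Q_H/T_H = -0.9056 kJ/K, +Q_C/T_C = 1.281 kJ/K.
ΔS_univ = −Q_H/T_H + Q_C/T_C = 0.3757 kJ/K (> 0, since η = 0.305 < η_Carnot = 0.509).

ΔS_univ ≈ 0.3757 kJ/K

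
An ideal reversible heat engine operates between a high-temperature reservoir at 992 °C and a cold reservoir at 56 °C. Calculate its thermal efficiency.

T_H = 992 °C → 992 + 273.15 = 1265.15 K.
T_C = 56 °C → 56 + 273.15 = 329.15 K.
η_rev = 1 − T_C/T_H = 1 − 329.15/1265.15 = 0.740.

η ≈ 0.740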